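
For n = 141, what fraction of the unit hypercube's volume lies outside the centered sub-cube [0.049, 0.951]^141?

Shell fraction = 1 - (1-0.098)^141 ≈ 0.9999995168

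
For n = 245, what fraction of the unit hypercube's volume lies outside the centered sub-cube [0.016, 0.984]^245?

The inner cube has side 1-2·0.016 = 0.968 and volume (0.968)^245 ≈ 0.0003463, so the shell holds 0.999654 of the volume.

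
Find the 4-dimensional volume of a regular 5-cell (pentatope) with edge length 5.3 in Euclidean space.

Volume = 5.3^4 · √(5/2^4) / 4! ≈ 18.3788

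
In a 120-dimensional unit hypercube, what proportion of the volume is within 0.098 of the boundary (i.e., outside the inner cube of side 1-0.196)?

The inner cube has side 1-2·0.098 = 0.804 and volume (0.804)^120 ≈ 4.273e-12, so the shell holds 1 - 4.273e-12 of the volume.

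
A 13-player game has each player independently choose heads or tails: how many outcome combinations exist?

An n-cube has 2^n vertices; for n = 13 that is 2^13 = 8192.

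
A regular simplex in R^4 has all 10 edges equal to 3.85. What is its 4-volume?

V = (3.85^4 / 4!) · √((4+1) / 2^4) ≈ 5.11749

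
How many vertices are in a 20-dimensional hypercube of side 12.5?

Number of 0-faces = C(20,0) · 2^(20-0) = 1 · 1048576 = 1048576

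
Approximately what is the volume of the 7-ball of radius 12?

V = 191102976·π^3/35 ≈ 1.69297e+08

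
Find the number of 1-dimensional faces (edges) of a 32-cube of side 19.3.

Each of the 2^32 = 4294967296 vertices has degree 32; total edges = 32·2^32/2 = 68719476736.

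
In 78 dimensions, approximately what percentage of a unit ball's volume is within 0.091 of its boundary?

1 - (1-0.091)^78 ≈ 0.999414 ≈ 99.94%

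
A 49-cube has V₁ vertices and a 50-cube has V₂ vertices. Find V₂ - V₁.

V₁ = 2^49 = 562949953421312. V₂ = 2^50 = 1125899906842624. V₂ - V₁ = 562949953421312.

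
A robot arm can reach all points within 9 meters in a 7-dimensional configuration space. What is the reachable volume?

Volume = π^{7/2}·(9)^7/Γ(9/2) = 25509168·π^3/35 ≈ 2.25984e+07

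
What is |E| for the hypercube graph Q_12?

Number of 1-faces = C(12,1)·2^(12-1) = 12·2048 = 24576.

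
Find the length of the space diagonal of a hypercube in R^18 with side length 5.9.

The space diagonal of an n-cube of side s is s√n. Here 5.9·√18 ≈ 25.0316.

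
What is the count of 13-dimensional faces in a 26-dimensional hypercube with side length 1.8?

Choose 13 of 26 axes to span the face (C(26,13) = 10400600 ways), then fix each of the remaining 13 coordinates at one of its two extreme values (2^13 = 8192 ways): 10400600·8192 = 85201715200.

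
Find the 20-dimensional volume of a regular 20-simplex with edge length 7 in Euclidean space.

V_20 = √(21) · 7^20 / (20! · 2^(20/2)) ≈ 0.000146773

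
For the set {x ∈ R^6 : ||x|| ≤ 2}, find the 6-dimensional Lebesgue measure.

Volume = π^{6/2}·(2)^6/Γ(4) = 32·π^3/3 ≈ 330.734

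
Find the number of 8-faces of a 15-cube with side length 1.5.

Number of 8-faces = C(15,8) · 2^(15-8) = 6435 · 128 = 823680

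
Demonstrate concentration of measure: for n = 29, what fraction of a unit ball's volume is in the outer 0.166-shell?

1 - (1-0.166)^29 ≈ 0.994826 ≈ 99.48%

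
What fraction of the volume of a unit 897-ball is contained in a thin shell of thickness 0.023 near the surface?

1 - (1-0.023)^897 ≈ 0.9999999991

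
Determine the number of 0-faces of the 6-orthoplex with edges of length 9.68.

f_0(6-orthoplex) = 2^1 · (6 choose 1) = 12.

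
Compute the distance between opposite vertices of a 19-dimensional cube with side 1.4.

Diagonal = √19 · 1.4 ≈ 6.10246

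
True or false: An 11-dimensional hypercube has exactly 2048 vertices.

True. The 11-cube has 2^11 = 2048 vertices.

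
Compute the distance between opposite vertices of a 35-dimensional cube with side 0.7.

d = √(0.7² + 0.7² + ... + 0.7²) [35 terms] = √(35·0.7²) = 0.7√35 ≈ 4.14126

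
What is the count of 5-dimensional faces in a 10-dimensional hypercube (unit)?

f_5(10-cube) = (10 choose 5) · 2^5 = 8064.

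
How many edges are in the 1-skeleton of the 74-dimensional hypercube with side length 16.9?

Each of the 2^74 = 18889465931478580854784 vertices has degree 74; total edges = 74·2^74/2 = 698910239464707491627008.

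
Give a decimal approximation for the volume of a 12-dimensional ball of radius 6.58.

Volume = π^{12/2}·(6.58)^12/Γ(7) ≈ 8.79584e+09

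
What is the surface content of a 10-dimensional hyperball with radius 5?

The surface area of an n-ball is 2π^(n/2) r^(n-1) / Γ(n/2). For n=10, r=5: 1953125·π^5/12 ≈ 4.98079e+07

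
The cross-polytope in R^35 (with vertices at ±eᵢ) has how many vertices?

Number of vertices = 2n = 70.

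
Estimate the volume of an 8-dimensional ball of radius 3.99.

Volume = π^{8/2}·(3.99)^8/Γ(5) ≈ 260718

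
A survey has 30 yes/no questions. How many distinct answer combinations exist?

Each vertex is a binary string of length 30, so there are 2^30 = 1073741824.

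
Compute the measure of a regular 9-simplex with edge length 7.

For a regular n-simplex with edge a, V = (a^n / n!)·√((n+1)/2^n). With a=7, n=9: V ≈ 15.5412.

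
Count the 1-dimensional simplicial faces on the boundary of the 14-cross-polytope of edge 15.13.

f_1(14-orthoplex) = 2^2 · (14 choose 2) = 364.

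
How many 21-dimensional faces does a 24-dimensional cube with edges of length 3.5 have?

Number of 21-faces = C(24,21) · 2^(24-21) = 2024 · 8 = 16192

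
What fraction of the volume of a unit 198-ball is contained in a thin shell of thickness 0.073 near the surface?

1 - (1-0.073)^198 ≈ 0.9999996968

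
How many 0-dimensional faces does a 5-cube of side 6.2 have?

Number of 0-faces = C(5,0) · 2^(5-0) = 1 · 32 = 32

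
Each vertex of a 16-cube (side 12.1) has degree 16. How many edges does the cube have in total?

The 16-cube has n·2^(n-1) = 16·2^15 = 16·32768 = 524288 edges.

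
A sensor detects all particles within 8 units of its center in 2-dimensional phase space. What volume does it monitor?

V = 64·π ≈ 201.062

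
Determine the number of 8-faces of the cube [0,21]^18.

f_8(18-cube) = (18 choose 8) · 2^10 = 44808192.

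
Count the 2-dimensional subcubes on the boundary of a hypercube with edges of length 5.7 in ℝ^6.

f_2(6-cube) = (6 choose 2) · 2^4 = 240.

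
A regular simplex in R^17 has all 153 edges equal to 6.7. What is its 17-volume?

V = (6.7^17 / 17!) · √((17+1) / 2^17) ≈ 0.00363986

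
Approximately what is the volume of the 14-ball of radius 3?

The n-ball volume is π^(n/2)·r^n/Γ(n/2+1). With n=14, r=3: V = 531441·π^7/560 ≈ 2.86626e+06.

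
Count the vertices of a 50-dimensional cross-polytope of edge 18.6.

The 50-dimensional cross-polytope has 2n = 2·50 = 100 vertices.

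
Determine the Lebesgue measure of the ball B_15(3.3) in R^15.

The n-ball volume is π^(n/2)·r^n/Γ(n/2+1). With n=15, r=3.3: V ≈ 2.28633e+07.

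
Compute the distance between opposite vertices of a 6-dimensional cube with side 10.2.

||(10.2,10.2,...,10.2)|| = √(6)·10.2 ≈ 24.9848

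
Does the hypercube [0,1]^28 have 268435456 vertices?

True. The 28-cube has 2^28 = 268435456 vertices.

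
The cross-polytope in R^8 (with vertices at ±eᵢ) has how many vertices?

An n-cross-polytope has 2n vertices; here n = 8, giving 16.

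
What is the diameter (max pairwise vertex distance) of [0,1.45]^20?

||(1.45,1.45,...,1.45)|| = √(20)·1.45 ≈ 6.4846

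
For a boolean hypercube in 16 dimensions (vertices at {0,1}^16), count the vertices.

An n-cube has 2^n vertices; for n = 16 that is 2^16 = 65536.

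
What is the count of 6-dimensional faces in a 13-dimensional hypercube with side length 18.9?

An n-cube has C(n,k)·2^(n-k) k-faces. Here C(13,6)·2^7 = 1716·128 = 219648.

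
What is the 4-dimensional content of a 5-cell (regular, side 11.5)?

Volume = 11.5^4 · √(5/2^4) / 4! ≈ 407.385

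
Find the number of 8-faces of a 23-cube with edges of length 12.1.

Choose 8 of 23 axes to span the face (C(23,8) = 490314 ways), then fix each of the remaining 15 coordinates at one of its two extreme values (2^15 = 32768 ways): 490314·32768 = 16066609152.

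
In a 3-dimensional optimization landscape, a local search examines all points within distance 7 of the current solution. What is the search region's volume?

The n-ball volume is π^(n/2)·r^n/Γ(n/2+1). With n=3, r=7: V = 1372·π/3 ≈ 1436.76.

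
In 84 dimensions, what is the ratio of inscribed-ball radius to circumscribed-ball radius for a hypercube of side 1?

Ratio = (s/2)/(s√84/2) = 84^(-1/2) ≈ 0.109109.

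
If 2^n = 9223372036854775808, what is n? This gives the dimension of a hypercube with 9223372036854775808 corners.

n = log_2(9223372036854775808) = 63.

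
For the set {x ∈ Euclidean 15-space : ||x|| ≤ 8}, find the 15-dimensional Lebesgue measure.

V_15(8) = π^(15/2) · (8)^15 / Γ(15/2 + 1) = 9007199254740992·π^7/2027025 ≈ 1.34208e+13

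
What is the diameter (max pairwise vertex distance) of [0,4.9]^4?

||(4.9,4.9,...,4.9)|| = √(4)·4.9 = 9.8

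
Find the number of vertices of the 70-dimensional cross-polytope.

The 70-dimensional cross-polytope has 2n = 2·70 = 140 vertices.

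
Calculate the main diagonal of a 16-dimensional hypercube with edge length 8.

||(8,8,...,8)|| = √(16)·8 = 32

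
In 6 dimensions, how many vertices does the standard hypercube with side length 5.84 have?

Number of vertices = 2^6 = 64.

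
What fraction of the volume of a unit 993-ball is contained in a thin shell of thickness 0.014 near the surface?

1 - (1-0.014)^993 ≈ 0.9999991687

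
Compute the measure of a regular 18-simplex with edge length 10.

V = (10^18 / 18!) · √((18+1) / 2^18) ≈ 1.32974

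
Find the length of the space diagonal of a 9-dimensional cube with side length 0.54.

Diagonal = √9 · 0.54 = 1.62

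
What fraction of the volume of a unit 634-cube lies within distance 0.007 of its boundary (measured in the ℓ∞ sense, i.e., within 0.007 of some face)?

The inner cube has side 1-2·0.007 = 0.986 and volume (0.986)^634 ≈ 0.0001312, so the shell holds 0.999869 of the volume.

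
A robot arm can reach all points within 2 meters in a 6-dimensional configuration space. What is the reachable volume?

V_6(2) = π^(6/2) · (2)^6 / Γ(6/2 + 1) = 32·π^3/3 ≈ 330.734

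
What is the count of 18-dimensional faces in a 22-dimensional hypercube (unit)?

Choose 18 of 22 axes to span the face (C(22,18) = 7315 ways), then fix each of the remaining 4 coordinates at one of its two extreme values (2^4 = 16 ways): 7315·16 = 117040.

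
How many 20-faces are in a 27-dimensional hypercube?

f_20(27-cube) = (27 choose 20) · 2^7 = 113667840.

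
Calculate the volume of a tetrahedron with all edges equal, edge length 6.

Volume = (√2/12) · 6³ = 25.4558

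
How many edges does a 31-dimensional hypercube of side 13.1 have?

Each of the 2^31 = 2147483648 vertices has degree 31; total edges = 31·2^31/2 = 33285996544.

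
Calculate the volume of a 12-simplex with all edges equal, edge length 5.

Volume = 5^12 · √(13/2^12) / 12! ≈ 0.0287141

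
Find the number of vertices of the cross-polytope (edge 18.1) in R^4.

Number of 0-faces = 2^(0+1) · C(4,0+1) = 2 · 4 = 8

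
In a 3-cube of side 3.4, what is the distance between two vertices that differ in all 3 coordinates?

d = √(3.4² + 3.4² + ... + 3.4²) [3 terms] = √(3·3.4²) = 3.4√3 ≈ 5.88897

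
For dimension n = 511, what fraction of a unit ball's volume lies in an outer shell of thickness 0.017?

1 - (1-0.017)^511 ≈ 0.999843 ≈ 99.9843%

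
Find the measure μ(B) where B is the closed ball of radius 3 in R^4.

Volume = π^{4/2}·(3)^4/Γ(3) = 81·π^2/2 ≈ 399.719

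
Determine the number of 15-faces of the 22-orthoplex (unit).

Each 15-face is the convex hull of 16 vertices, one chosen as ±e_i from each of 16 distinct axes: 2^16·C(22,16) = 4889837568.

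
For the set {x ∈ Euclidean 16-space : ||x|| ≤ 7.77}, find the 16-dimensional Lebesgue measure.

The n-ball volume is π^(n/2)·r^n/Γ(n/2+1). With n=16, r=7.77: V ≈ 4.15351e+13.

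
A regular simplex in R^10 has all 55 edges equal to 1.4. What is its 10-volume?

For a regular n-simplex with edge a, V = (a^n / n!)·√((n+1)/2^n). With a=1.4, n=10: V ≈ 8.26159e-07.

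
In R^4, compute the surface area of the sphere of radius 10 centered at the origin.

S = n·V_n(r)/r = 4·V_4(10)/10 (volume-to-surface relation), giving 2000·π^2 ≈ 19739.2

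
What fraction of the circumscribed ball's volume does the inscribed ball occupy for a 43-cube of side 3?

Volume scales as r^n, and r_in/r_out = 1/√43, giving (1/√43)^43 ≈ 7.59326e-36.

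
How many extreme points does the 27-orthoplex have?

An n-cross-polytope has 2n vertices; here n = 27, giving 54.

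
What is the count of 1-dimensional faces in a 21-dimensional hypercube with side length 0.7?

Number of 1-faces = C(21,1) · 2^(21-1) = 21 · 1048576 = 22020096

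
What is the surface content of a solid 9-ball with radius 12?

S_9(12) = 2·π^(9/2)·(12)^8 / Γ(9/2) = 4586471424·π^4/35 ≈ 1.27647e+10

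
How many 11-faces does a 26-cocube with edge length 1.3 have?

Number of 11-faces = 2^(11+1) · C(26,11+1) = 4096 · 9657700 = 39557939200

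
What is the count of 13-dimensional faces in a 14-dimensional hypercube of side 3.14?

An n-cube has C(n,k)·2^(n-k) k-faces. Here C(14,13)·2^1 = 14·2 = 28.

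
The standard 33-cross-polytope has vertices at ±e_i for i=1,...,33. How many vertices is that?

Number of vertices = 2n = 66.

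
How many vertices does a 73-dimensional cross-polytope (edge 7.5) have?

An n-cross-polytope has 2n vertices; here n = 73, giving 146.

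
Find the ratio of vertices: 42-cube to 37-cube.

The 42-cube has 2^42 = 4398046511104 vertices. The 37-cube has 2^37 = 137438953472 vertices. Ratio: 4398046511104/137438953472 = 32.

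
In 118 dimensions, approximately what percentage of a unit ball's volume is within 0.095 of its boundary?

1 - (1-0.095)^118 ≈ 0.999992 ≈ 99.999233%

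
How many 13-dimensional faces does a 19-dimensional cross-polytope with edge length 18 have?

An n-cross-polytope has 2^(k+1)·C(n,k+1) k-faces. Here 2^14·C(19,14) = 16384·11628 = 190513152.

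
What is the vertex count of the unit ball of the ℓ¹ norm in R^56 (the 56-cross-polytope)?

An n-cross-polytope has 2n vertices; here n = 56, giving 112.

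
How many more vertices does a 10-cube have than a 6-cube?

The 10-cube has 2^10 = 1024 vertices. The 6-cube has 2^6 = 64 vertices. Difference: 1024 - 64 = 960.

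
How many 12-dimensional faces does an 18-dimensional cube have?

f_12(18-cube) = (18 choose 12) · 2^6 = 1188096.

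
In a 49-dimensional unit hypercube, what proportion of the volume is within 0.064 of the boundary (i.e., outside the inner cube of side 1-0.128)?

Shell fraction = 1 - (1-0.128)^49 ≈ 0.998783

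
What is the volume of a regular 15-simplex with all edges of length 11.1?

For a regular n-simplex with edge a, V = (a^n / n!)·√((n+1)/2^n). With a=11.1, n=15: V ≈ 80.85.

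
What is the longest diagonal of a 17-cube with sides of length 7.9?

||(7.9,7.9,...,7.9)|| = √(17)·7.9 ≈ 32.5725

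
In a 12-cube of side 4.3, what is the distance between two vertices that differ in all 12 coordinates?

Diagonal = √12 · 4.3 ≈ 14.8956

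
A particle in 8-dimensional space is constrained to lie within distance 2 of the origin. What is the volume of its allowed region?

Volume = π^{8/2}·(2)^8/Γ(5) = 32·π^4/3 ≈ 1039.03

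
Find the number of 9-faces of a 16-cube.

Choose 9 of 16 axes to span the face (C(16,9) = 11440 ways), then fix each of the remaining 7 coordinates at one of its two extreme values (2^7 = 128 ways): 11440·128 = 1464320.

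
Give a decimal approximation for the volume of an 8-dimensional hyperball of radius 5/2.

V_8(5/2) = π^(8/2) · (5/2)^8 / Γ(8/2 + 1) = 390625·π^4/6144 ≈ 6193.1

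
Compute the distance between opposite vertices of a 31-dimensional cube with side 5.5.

d = √(5.5² + 5.5² + ... + 5.5²) [31 terms] = √(31·5.5²) = 5.5√31 ≈ 30.6227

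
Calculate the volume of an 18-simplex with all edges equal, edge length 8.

For a regular n-simplex with edge a, V = (a^n / n!)·√((n+1)/2^n). With a=8, n=18: V ≈ 0.0239544.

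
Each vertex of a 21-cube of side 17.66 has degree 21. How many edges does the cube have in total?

Each of the 2^21 = 2097152 vertices has degree 21; total edges = 21·2^21/2 = 22020096.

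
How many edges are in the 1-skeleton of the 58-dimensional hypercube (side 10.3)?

Each of the 2^58 = 288230376151711744 vertices has degree 58; total edges = 58·2^58/2 = 8358680908399640576.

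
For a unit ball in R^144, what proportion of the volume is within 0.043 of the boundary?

Shell fraction = 1 - (1-0.043)^144 ≈ 0.998216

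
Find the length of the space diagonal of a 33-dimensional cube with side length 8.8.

d = √(8.8² + 8.8² + ... + 8.8²) [33 terms] = √(33·8.8²) = 8.8√33 ≈ 50.5522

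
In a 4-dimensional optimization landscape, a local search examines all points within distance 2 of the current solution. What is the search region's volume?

V_4(2) = π^(4/2) · (2)^4 / Γ(4/2 + 1) = 8·π^2 ≈ 78.9568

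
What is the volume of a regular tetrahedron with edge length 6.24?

Volume = (√2/12) · 6.24³ = 28.6344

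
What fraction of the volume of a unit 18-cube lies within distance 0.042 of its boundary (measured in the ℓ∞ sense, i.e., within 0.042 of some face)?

Shell fraction = 1 - (1-0.084)^18 ≈ 0.793881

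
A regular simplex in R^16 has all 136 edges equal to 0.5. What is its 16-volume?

For a regular n-simplex with edge a, V = (a^n / n!)·√((n+1)/2^n). With a=0.5, n=16: V ≈ 1.17459e-20.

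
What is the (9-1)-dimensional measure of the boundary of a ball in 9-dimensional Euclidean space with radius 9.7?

S = n·V_n(r)/r = 9·V_9(9.7)/9.7 (volume-to-surface relation), giving 2.32667e+09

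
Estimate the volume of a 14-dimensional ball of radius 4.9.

The n-ball volume is π^(n/2)·r^n/Γ(n/2+1). With n=14, r=4.9: V ≈ 2.75654e+09.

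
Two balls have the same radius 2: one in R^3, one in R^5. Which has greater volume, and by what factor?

V_3(2) ≈ 33.5103, V_5(2) ≈ 168.441. The 5-ball is larger by a factor of 5.027.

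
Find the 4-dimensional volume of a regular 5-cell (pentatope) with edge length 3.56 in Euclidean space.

V_4 = √(5) · 3.56^4 / (4! · 2^(4/2)) ≈ 3.74122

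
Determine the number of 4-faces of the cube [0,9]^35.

f_4(35-cube) = (35 choose 4) · 2^31 = 112442243809280.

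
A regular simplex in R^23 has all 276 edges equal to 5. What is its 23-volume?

V_23 = √(24) · 5^23 / (23! · 2^(23/2)) ≈ 7.79967e-10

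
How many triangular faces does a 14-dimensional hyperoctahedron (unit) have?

Each 2-face is the convex hull of 3 vertices, one chosen as ±e_i from each of 3 distinct axes: 2^3·C(14,3) = 2912.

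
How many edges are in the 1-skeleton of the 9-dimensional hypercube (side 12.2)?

Number of 1-faces = C(9,1)·2^(9-1) = 9·256 = 2304.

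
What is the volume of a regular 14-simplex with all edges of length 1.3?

V_14 = √(15) · 1.3^14 / (14! · 2^(14/2)) ≈ 1.36658e-11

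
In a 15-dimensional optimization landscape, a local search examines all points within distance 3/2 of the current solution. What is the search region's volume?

The n-ball volume is π^(n/2)·r^n/Γ(n/2+1). With n=15, r=3/2: V = 177147·π^7/3203200 ≈ 167.032.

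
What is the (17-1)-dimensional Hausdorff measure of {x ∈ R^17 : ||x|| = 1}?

The surface area of an n-ball is 2π^(n/2) r^(n-1) / Γ(n/2). For n=17, r=1: 512·π^8/2027025 ≈ 2.39668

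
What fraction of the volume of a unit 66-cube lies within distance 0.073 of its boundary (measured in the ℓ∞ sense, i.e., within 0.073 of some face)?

The inner cube has side 1-2·0.073 = 0.854 and volume (0.854)^66 ≈ 2.994e-05, so the shell holds 0.99997 of the volume.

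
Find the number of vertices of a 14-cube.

The 14-cube has 2^14 = 16384 vertices.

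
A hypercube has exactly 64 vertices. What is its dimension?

Since 2^n = 64, we have n = 6.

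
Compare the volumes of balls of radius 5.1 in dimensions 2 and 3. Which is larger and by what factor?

V_2(5.1) ≈ 81.7128, V_3(5.1) ≈ 555.647. The 3-ball is larger by a factor of 6.8.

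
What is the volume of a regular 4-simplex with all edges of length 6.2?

Volume = 6.2^4 · √(5/2^4) / 4! ≈ 34.4176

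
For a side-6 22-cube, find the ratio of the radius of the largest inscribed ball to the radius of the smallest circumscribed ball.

r_in = 6/2 (half the side); r_out = 6√22/2 (half the diagonal). Ratio = 1/√22 ≈ 0.213201.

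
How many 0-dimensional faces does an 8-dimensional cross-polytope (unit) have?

f_0(8-orthoplex) = 2^1 · (8 choose 1) = 16.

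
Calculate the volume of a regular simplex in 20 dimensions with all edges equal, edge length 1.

V = (1^20 / 20!) · √((20+1) / 2^20) ≈ 1.83944e-21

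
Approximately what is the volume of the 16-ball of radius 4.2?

The n-ball volume is π^(n/2)·r^n/Γ(n/2+1). With n=16, r=4.2: V ≈ 2.20631e+09.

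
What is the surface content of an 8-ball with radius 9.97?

The surface area of an n-ball is 2π^(n/2) r^(n-1) / Γ(n/2). For n=8, r=9.97: 3.17939e+08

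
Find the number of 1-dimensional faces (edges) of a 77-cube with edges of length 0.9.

Each of the 2^77 = 151115727451828646838272 vertices has degree 77; total edges = 77·2^77/2 = 5817955506895402903273472.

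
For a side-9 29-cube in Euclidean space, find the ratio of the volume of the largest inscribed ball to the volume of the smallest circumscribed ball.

Volume scales as r^n, and r_in/r_out = 1/√29, giving (1/√29)^29 ≈ 6.24064e-22.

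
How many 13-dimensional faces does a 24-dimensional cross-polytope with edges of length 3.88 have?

f_13(24-orthoplex) = 2^14 · (24 choose 14) = 32133218304.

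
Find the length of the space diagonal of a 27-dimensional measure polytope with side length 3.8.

d = √(3.8² + 3.8² + ... + 3.8²) [27 terms] = √(27·3.8²) = 3.8√27 ≈ 19.7454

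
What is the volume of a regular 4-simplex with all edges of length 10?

For a regular n-simplex with edge a, V = (a^n / n!)·√((n+1)/2^n). With a=10, n=4: V ≈ 232.924.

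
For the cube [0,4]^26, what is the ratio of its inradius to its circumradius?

For an n-cube of any side s, the inradius is s/2 and the circumradius is s√n/2, so the ratio is 1/√26 ≈ 0.196116.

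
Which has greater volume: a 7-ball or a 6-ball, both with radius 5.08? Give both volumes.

V_7(5.08) ≈ 412502. V_6(5.08) ≈ 88813.8. The 7-ball is larger.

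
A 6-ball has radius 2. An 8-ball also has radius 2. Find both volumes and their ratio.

V_6(2) ≈ 330.734. V_8(2) ≈ 1039.03. Ratio V_6/V_8 ≈ 0.3183.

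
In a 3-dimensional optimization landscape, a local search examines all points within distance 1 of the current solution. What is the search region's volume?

V = 4·π/3 ≈ 4.18879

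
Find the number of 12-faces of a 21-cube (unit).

f_12(21-cube) = (21 choose 12) · 2^9 = 150492160.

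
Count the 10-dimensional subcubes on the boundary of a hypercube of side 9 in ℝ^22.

f_10(22-cube) = (22 choose 10) · 2^12 = 2648662016.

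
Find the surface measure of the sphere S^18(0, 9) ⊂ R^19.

|∂B_19(9)| = 1897492673384285184·π^9/425425 ≈ 1.32955e+17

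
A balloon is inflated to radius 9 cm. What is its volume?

V = 972·π ≈ 3053.63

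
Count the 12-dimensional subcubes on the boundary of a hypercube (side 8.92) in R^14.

Choose 12 of 14 axes to span the face (C(14,12) = 91 ways), then fix each of the remaining 2 coordinates at one of its two extreme values (2^2 = 4 ways): 91·4 = 364.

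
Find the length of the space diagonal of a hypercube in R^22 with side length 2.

||(2,2,...,2)|| = √(22)·2 ≈ 9.38083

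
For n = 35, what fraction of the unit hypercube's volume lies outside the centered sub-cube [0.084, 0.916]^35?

1 - (1 - 2·0.084)^35 = 1 - 0.832^35 ≈ 0.998399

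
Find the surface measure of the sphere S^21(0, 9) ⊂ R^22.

S = n·V_n(r)/r = 22·V_22(9)/9 (volume-to-surface relation), giving 1350851717672992089·π^11/22400 ≈ 1.77422e+19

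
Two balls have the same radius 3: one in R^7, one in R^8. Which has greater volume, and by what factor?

V_7(3) ≈ 10333.1, V_8(3) ≈ 26629.2. The 8-ball is larger by a factor of 2.577.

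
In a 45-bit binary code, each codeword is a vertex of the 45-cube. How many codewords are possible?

Number of vertices = 2^45 = 35184372088832.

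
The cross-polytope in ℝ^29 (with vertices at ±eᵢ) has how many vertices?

The 29-dimensional cross-polytope has 2n = 2·29 = 58 vertices.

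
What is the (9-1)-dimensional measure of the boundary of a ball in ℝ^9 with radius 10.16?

The surface area of an n-ball is 2π^(n/2) r^(n-1) / Γ(n/2). For n=9, r=10.16: 3.37062e+09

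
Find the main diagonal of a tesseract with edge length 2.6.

||(2.6,2.6,...,2.6)|| = √(4)·2.6 = 5.2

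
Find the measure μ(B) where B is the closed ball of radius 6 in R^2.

V_2(6) = π^(2/2) · (6)^2 / Γ(2/2 + 1) = 36·π ≈ 113.097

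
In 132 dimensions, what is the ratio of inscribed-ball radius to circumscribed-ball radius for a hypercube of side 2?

r_in / r_out = (2/2) / (2√132/2) = 1/√132 ≈ 0.0870388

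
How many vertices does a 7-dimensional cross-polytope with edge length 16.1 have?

The 7-dimensional cross-polytope has 2n = 2·7 = 14 vertices.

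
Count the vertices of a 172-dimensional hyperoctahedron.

An n-cross-polytope has 2n vertices; here n = 172, giving 344.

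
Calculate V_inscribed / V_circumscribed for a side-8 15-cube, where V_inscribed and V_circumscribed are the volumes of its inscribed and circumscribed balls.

V_in / V_out = (r_in/r_out)^15 = (1/√15)^15 = 15^(-15/2) ≈ 1.51118e-09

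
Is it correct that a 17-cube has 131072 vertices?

True. The 17-cube has 2^17 = 131072 vertices.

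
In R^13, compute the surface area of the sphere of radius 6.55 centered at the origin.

S_13(6.55) = 2·π^(13/2)·(6.55)^12 / Γ(13/2) ≈ 7.38211e+10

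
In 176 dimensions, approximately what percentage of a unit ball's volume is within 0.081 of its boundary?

1 - (1-0.081)^176 ≈ 0.9999996504 ≈ 99.999965%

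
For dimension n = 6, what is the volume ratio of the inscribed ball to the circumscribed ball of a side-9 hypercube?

V_in / V_out = (r_in/r_out)^6 = (1/√6)^6 = 6^(-6/2) ≈ 0.00462963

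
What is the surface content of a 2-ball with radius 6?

S_2(6) = 2·π^(2/2)·(6)^1 / Γ(2/2) = 2πr = 2π·6 ≈ 37.6991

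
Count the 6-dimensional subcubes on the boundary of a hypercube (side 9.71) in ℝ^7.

f_6(7-cube) = (7 choose 6) · 2^1 = 14.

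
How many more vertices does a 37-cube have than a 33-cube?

The 37-cube has 2^37 = 137438953472 vertices. The 33-cube has 2^33 = 8589934592 vertices. Difference: 137438953472 - 8589934592 = 128849018880.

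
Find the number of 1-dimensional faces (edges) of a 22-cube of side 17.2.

The 22-cube has n·2^(n-1) = 22·2^21 = 22·2097152 = 46137344 edges.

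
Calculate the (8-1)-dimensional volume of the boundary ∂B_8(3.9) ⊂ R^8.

S = n·V_n(r)/r = 8·V_8(3.9)/3.9 (volume-to-surface relation), giving 445585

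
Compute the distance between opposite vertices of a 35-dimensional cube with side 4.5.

||(4.5,4.5,...,4.5)|| = √(35)·4.5 ≈ 26.6224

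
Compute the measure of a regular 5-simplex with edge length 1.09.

V = (1.09^5 / 5!) · √((5+1) / 2^5) ≈ 0.00555203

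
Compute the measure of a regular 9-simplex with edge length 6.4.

V = (6.4^9 / 9!) · √((9+1) / 2^9) ≈ 6.9378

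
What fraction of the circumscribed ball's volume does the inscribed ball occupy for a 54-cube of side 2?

Volume scales as r^n, and r_in/r_out = 1/√54, giving (1/√54)^54 ≈ 1.68023e-47.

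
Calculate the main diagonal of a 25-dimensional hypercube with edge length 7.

d = √(7² + 7² + ... + 7²) [25 terms] = √(25·7²) = 7√25 = 35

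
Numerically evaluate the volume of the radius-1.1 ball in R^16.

V_16(1.1) = π^(16/2) · (1.1)^16 / Γ(16/2 + 1) ≈ 1.08134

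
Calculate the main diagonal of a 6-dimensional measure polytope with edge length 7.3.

Diagonal = √6 · 7.3 ≈ 17.8813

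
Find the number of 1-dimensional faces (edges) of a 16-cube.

The 16-cube has n·2^(n-1) = 16·2^15 = 16·32768 = 524288 edges.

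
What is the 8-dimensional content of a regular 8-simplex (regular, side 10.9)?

For a regular n-simplex with edge a, V = (a^n / n!)·√((n+1)/2^n). With a=10.9, n=8: V ≈ 926.601.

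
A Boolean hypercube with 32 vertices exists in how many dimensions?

Since 2^n = 32, we have n = 5.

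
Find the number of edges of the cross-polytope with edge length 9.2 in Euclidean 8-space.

Number of 1-faces = 2^(1+1) · C(8,1+1) = 4 · 28 = 112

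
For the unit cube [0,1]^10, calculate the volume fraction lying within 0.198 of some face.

1 - (1 - 2·0.198)^10 = 1 - 0.604^10 ≈ 0.993538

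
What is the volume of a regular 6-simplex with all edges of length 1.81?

V_6 = √(7) · 1.81^6 / (6! · 2^(6/2)) ≈ 0.0161509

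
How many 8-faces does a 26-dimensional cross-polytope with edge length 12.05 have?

Number of 8-faces = 2^(8+1) · C(26,8+1) = 512 · 3124550 = 1599769600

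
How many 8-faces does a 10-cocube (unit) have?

f_8(10-orthoplex) = 2^9 · (10 choose 9) = 5120.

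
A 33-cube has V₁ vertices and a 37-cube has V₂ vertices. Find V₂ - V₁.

V₁ = 2^33 = 8589934592. V₂ = 2^37 = 137438953472. V₂ - V₁ = 128849018880.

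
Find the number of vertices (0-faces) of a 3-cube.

An n-cube has C(n,k)·2^(n-k) k-faces. Here C(3,0)·2^3 = 1·8 = 8.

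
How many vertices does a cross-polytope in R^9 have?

An n-cross-polytope has 2^(k+1)·C(n,k+1) k-faces. Here 2^1·C(9,1) = 2·9 = 18.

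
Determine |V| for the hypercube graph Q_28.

The 28-cube has 2^28 = 268435456 vertices.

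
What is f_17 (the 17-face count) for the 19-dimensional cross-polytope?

Each 17-face is the convex hull of 18 vertices, one chosen as ±e_i from each of 18 distinct axes: 2^18·C(19,18) = 4980736.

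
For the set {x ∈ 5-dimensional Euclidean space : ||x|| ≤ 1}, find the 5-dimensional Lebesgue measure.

Volume = π^{5/2}·(1)^5/Γ(7/2) = 8·π^2/15 ≈ 5.26379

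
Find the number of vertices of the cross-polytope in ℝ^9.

An n-cross-polytope has 2^(k+1)·C(n,k+1) k-faces. Here 2^1·C(9,1) = 2·9 = 18.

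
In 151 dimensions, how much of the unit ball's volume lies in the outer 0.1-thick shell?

1 - (1-0.1)^151 ≈ 0.9999998768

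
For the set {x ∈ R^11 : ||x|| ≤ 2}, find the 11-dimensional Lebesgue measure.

Volume = π^{11/2}·(2)^11/Γ(13/2) = 131072·π^5/10395 ≈ 3858.64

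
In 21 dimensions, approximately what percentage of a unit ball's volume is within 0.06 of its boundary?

1 - (1-0.06)^21 ≈ 0.7273 ≈ 72.73%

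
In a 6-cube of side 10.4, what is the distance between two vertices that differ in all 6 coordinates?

The space diagonal of an n-cube of side s is s√n. Here 10.4·√6 ≈ 25.4747.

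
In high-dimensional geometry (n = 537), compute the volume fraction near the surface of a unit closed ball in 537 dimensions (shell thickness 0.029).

1 - (1-0.029)^537 ≈ 0.999999863 ≈ 99.999986%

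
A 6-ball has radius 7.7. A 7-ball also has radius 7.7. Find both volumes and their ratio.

V_6(7.7) ≈ 1.07707e+06. V_7(7.7) ≈ 7.58255e+06. Ratio V_6/V_7 ≈ 0.142.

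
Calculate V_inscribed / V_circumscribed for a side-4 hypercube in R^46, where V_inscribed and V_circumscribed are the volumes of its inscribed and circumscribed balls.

The radii are 4/2 and 4√46/2, so the volume ratio is (1/√46)^46 = 46^{-46/2} ≈ 5.70913e-39.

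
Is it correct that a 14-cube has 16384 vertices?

True. The 14-cube has 2^14 = 16384 vertices.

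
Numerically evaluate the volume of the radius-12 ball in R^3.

V_3(12) = π^(3/2) · (12)^3 / Γ(3/2 + 1) = 2304·π ≈ 7238.23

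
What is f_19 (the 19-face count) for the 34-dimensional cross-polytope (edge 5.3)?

Number of 19-faces = 2^(19+1) · C(34,19+1) = 1048576 · 1391975640 = 1459592248688640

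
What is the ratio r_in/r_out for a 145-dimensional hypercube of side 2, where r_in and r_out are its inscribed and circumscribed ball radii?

For an n-cube of any side s, the inradius is s/2 and the circumradius is s√n/2, so the ratio is 1/√145 ≈ 0.0830455.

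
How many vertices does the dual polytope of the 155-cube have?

The vertices are ±e_1, ..., ±e_155, so there are 2·155 = 310.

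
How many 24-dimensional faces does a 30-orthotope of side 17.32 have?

An n-cube has C(n,k)·2^(n-k) k-faces. Here C(30,24)·2^6 = 593775·64 = 38001600.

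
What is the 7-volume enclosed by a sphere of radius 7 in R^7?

Volume = π^{7/2}·(7)^7/Γ(9/2) = 1882384·π^3/15 ≈ 3.89105e+06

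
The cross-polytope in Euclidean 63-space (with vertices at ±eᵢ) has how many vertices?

The vertices are ±e_1, ..., ±e_63, so there are 2·63 = 126.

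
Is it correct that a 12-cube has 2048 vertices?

False. The 12-cube has 2^12 = 4096 vertices.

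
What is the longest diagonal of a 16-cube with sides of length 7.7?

||(7.7,7.7,...,7.7)|| = √(16)·7.7 = 30.8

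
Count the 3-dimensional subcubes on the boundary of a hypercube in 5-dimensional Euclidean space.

An n-cube has C(n,k)·2^(n-k) k-faces. Here C(5,3)·2^2 = 10·4 = 40.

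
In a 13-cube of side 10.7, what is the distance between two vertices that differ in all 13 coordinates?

||(10.7,10.7,...,10.7)|| = √(13)·10.7 ≈ 38.5794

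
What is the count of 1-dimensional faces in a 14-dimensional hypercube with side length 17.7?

f_1(14-cube) = (14 choose 1) · 2^13 = 114688.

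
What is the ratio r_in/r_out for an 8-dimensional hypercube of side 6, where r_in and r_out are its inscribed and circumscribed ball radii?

r_in / r_out = (6/2) / (6√8/2) = 1/√8 ≈ 0.353553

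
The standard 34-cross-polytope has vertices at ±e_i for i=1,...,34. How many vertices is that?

Number of vertices = 2n = 68.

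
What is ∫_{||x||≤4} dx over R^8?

The n-ball volume is π^(n/2)·r^n/Γ(n/2+1). With n=8, r=4: V = 8192·π^4/3 ≈ 265992.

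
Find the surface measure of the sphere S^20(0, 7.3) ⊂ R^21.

The surface area of an n-ball is 2π^(n/2) r^(n-1) / Γ(n/2). For n=21, r=7.3: 5.41034e+16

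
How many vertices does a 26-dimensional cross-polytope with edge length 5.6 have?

The 26-dimensional cross-polytope has 2n = 2·26 = 52 vertices.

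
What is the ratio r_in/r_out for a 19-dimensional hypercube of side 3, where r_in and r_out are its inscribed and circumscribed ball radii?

r_in = 3/2 (half the side); r_out = 3√19/2 (half the diagonal). Ratio = 1/√19 ≈ 0.229416.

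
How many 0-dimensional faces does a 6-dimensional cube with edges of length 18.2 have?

f_0(6-cube) = (6 choose 0) · 2^6 = 64.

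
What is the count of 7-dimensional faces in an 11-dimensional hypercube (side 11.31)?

Number of 7-faces = C(11,7) · 2^(11-7) = 330 · 16 = 5280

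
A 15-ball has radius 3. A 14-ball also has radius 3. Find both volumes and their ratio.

V_15(3) ≈ 5.47329e+06. V_14(3) ≈ 2.86626e+06. Ratio V_15/V_14 ≈ 1.91.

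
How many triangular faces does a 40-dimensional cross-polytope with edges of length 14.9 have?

Number of 2-faces = 2^(2+1) · C(40,2+1) = 8 · 9880 = 79040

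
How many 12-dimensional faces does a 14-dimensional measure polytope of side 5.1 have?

f_12(14-cube) = (14 choose 12) · 2^2 = 364.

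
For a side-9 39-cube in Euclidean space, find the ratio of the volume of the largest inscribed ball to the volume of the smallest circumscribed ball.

The radii are 9/2 and 9√39/2, so the volume ratio is (1/√39)^39 = 39^{-39/2} ≈ 9.42411e-32.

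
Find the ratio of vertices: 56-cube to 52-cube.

The 56-cube has 2^56 = 72057594037927936 vertices. The 52-cube has 2^52 = 4503599627370496 vertices. Ratio: 72057594037927936/4503599627370496 = 16.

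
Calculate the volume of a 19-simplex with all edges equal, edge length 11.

For a regular n-simplex with edge a, V = (a^n / n!)·√((n+1)/2^n). With a=11, n=19: V ≈ 3.10525.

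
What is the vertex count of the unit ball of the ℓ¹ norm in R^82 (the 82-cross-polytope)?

The vertices are ±e_1, ..., ±e_82, so there are 2·82 = 164.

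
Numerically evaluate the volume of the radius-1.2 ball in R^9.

V_9(1.2) = π^(9/2) · (1.2)^9 / Γ(9/2 + 1) ≈ 17.0196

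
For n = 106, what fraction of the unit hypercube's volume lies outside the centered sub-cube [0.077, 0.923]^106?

Shell fraction = 1 - (1-0.154)^106 ≈ 0.99999998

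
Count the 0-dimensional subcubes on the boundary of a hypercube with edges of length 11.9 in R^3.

f_0(3-cube) = (3 choose 0) · 2^3 = 8.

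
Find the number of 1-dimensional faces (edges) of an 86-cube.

The 86-cube has n·2^(n-1) = 86·2^85 = 86·38685626227668133590597632 = 3326963855579459488791396352 edges.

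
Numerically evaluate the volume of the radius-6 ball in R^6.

Volume = π^{6/2}·(6)^6/Γ(4) = 7776·π^3 ≈ 241105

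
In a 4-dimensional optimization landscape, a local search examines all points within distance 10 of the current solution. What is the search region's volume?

V_4(10) = π^(4/2) · (10)^4 / Γ(4/2 + 1) = 5000·π^2 ≈ 49348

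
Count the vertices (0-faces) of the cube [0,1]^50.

The 50-cube has 2^50 = 1125899906842624 vertices.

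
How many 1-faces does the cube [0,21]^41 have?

The 41-cube has n·2^(n-1) = 41·2^40 = 41·1099511627776 = 45079976738816 edges.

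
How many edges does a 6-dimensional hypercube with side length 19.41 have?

Each of the 2^6 = 64 vertices has degree 6; total edges = 6·2^6/2 = 192.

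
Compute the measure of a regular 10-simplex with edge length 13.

V_10 = √(11) · 13^10 / (10! · 2^(10/2)) ≈ 3937.47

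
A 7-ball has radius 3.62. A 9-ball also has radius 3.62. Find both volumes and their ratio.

V_7(3.62) ≈ 38489.3. V_9(3.62) ≈ 352123. Ratio V_7/V_9 ≈ 0.1093.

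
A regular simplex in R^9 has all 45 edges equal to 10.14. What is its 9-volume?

V = (10.14^9 / 9!) · √((9+1) / 2^9) ≈ 436.459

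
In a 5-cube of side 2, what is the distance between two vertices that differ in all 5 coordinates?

Diagonal = √5 · 2 ≈ 4.47214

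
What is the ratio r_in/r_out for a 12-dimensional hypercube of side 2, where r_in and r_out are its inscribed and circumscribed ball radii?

For an n-cube of any side s, the inradius is s/2 and the circumradius is s√n/2, so the ratio is 1/√12 ≈ 0.288675.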